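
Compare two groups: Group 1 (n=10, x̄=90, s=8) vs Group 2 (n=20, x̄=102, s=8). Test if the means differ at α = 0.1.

Pooled sp = 8.0. t = -3.873, df = 28. Critical t = ±1.701. Reject H₀.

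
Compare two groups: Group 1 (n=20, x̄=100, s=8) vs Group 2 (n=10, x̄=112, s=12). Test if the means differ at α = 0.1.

Pooled sp = 9.47. t = -3.271, df = 28. Critical t = ±1.701. Reject H₀.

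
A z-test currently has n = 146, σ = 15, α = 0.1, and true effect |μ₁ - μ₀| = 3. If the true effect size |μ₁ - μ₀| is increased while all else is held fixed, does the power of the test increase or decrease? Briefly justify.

Power increases: a larger true effect increases the non-centrality λ = |μ₁ - μ₀|/(σ/√n).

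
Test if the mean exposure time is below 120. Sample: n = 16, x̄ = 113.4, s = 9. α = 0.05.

t = (113.4 - 120)/(9/√16) = -2.933, df = 15. Critical t = -1.753. Reject H₀.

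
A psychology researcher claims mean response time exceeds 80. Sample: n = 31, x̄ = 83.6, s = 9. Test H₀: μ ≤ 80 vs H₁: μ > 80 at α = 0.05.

t = (83.6 - 80)/(9/√31) = 2.227, df = 30. Critical t = 1.697. Reject H₀.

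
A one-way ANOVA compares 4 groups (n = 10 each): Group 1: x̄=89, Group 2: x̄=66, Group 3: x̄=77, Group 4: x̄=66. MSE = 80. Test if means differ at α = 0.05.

Grand mean = 74.5. SS_between = 3610.0, MS_between = 1203.33. F = 15.042, F_crit ≈ 2.866. Reject H₀.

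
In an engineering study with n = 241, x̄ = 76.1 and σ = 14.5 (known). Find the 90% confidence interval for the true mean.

CI = x̄ ± z*(σ/√n) = 76.1 ± 1.645(14.5/√241) = 76.1 ± 1.54 = (74.56, 77.64)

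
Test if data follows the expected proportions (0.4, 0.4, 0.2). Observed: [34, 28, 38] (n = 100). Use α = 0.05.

Expected: [40.0, 40.0, 20.0]. χ² = 20.7. df = 2, critical = 5.991. Reject H₀.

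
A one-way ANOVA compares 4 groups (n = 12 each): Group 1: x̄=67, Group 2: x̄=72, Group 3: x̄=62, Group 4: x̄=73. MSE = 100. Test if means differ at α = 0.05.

Grand mean = 68.5. SS_between = 924.0, MS_between = 308.0. F = 3.08, F_crit ≈ 2.816. Reject H₀.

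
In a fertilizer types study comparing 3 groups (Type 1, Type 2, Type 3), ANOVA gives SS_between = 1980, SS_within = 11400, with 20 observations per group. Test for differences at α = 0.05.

df_between = 2, df_within = 57. F = MS_between/MS_within = 990.0/200.0 = 4.95. F_crit ≈ 3.159. Reject H₀. At least one mean differs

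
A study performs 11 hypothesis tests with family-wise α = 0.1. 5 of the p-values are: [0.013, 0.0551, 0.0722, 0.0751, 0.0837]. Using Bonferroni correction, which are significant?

Bonferroni α = 0.1/11 = 0.00909. None of the given p-values are significant.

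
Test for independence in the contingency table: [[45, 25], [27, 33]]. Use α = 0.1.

χ² = 4.863. df = 1, critical = 2.706. Reject H₀. Variables are dependent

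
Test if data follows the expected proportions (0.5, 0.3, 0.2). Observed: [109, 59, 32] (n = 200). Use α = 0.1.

Expected: [100.0, 60.0, 40.0]. χ² = 2.427. df = 2, critical = 4.605. Fail to reject H₀.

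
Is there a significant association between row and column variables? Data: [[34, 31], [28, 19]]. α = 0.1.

χ² = 0.583. df = 1, critical = 2.706. Fail to reject H₀. No evidence of dependence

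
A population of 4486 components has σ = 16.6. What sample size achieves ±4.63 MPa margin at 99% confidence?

Without FPC: n₀ = (2.576×16.6/4.63)² = 85.299. With FPC: n = n₀N/(n₀+N-1) = 83.7 → n = 84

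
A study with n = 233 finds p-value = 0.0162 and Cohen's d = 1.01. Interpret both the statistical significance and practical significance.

Statistically significant (p = 0.0162 < 0.05). Cohen's d = 1.01 indicates a large effect size. Both statistical and practical significance should be considered.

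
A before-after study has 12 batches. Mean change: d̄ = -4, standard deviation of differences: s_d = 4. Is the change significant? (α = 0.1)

t = d̄/(s_d/√n) = -4/(4/√12) = -3.464. df = 11, critical t = ±1.796. Reject H₀.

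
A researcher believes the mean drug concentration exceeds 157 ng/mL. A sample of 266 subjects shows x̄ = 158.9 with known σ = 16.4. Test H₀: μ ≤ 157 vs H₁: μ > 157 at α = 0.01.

z = 1.89. Critical value: 2.33. Fail to reject H₀.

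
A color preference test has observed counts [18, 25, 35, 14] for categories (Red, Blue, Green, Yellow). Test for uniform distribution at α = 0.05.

Expected = 23 each. χ² = Σ(O-E)²/E = 11.043. df = 3, critical value = 7.815. Reject H₀.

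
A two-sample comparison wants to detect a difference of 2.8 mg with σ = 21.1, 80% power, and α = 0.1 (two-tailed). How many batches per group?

n per group = 2(z_α/2 + z_β)²σ²/d² = 2×(1.645 + 0.84)²×21.1²/2.8² = 701.3 → n = 702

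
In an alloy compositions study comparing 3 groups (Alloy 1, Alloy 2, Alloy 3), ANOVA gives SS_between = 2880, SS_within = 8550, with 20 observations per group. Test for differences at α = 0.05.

df_between = 2, df_within = 57. F = MS_between/MS_within = 1440.0/150.0 = 9.6. F_crit ≈ 3.159. Reject H₀. At least one mean differs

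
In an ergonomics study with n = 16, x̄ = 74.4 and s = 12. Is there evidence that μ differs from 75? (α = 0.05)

t = (x̄ - μ₀)/(s/√n) = (74.4 - 75)/(12/√16) = -0.2. df = 15, critical t = ±2.131. Fail to reject H₀.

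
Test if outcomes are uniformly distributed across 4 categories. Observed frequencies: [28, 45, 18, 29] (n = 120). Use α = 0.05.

Expected = 30 each. χ² = Σ(O-E)²/E = 12.467. df = 3, critical value = 7.815. Reject H₀.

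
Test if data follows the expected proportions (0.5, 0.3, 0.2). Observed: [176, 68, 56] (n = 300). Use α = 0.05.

Expected: [150.0, 90.0, 60.0]. χ² = 10.151. df = 2, critical = 5.991. Reject H₀.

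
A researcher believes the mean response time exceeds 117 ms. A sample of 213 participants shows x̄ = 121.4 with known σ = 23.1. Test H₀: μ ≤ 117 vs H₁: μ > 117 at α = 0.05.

z = 2.78. Critical value: 1.645. Reject H₀.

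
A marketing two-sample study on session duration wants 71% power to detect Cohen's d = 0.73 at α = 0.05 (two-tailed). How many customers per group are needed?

z_{α/2} = 1.96, z_β = Φ⁻¹(0.71) = 0.553. For medium effect (d = 0.73): n per group = 2(z_{α/2} + z_β)²/d² = 2(1.96 + 0.553)²/0.73² = 23.7 → 24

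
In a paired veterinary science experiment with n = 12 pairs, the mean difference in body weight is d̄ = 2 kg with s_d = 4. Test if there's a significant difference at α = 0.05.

t = d̄/(s_d/√n) = 2/(4/√12) = 1.732. df = 11, critical t = ±2.201. Fail to reject H₀.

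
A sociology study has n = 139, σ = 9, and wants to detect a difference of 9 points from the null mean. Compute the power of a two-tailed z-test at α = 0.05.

SE = σ/√n = 9/√139 = 0.763. Non-centrality λ = d/SE = 9/0.763 = 11.79. Power ≈ Φ(λ - z_{α/2}) = Φ(11.79 - 1.96) = Φ(9.83) = 1.0.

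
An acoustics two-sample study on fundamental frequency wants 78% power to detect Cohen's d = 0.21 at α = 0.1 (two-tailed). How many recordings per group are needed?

z_{α/2} = 1.645, z_β = Φ⁻¹(0.78) = 0.772. For small effect (d = 0.21): n per group = 2(z_{α/2} + z_β)²/d² = 2(1.645 + 0.772)²/0.21² = 264.9 → 265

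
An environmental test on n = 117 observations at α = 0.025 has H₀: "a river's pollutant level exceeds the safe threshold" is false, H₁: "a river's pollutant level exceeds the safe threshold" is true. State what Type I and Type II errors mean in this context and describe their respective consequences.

Type I (false positive): concluding that a river's pollutant level exceeds the safe threshold when it is not — shutting down a compliant factory unnecessarily. Type II (false negative): failing to conclude that a river's pollutant level exceeds the safe threshold when it is — allowing unsafe pollution to continue. Which is costlier depends on domain priorities and is a judgement call rather than a statistical fact.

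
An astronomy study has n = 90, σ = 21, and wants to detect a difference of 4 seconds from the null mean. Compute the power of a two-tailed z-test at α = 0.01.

SE = σ/√n = 21/√90 = 2.214. Non-centrality λ = d/SE = 4/2.214 = 1.807. Power ≈ Φ(λ - z_{α/2}) = Φ(1.807 - 2.576) = Φ(-0.769) = 0.221.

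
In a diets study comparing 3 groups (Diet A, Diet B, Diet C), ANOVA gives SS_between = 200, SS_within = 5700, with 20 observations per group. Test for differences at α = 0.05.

df_between = 2, df_within = 57. F = MS_between/MS_within = 100.0/100.0 = 1.0. F_crit ≈ 3.159. Fail to reject H₀.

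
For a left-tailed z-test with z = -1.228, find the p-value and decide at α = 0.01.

p = P(Z < -1.228) = Φ(-1.228) ≈ 0.1097. Since p ≥ 0.01, fail to reject H₀ (not significant) at α = 0.01.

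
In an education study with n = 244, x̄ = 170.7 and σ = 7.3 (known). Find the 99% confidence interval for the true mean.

CI = x̄ ± z*(σ/√n) = 170.7 ± 2.576(7.3/√244) = 170.7 ± 1.2 = (169.5, 171.9)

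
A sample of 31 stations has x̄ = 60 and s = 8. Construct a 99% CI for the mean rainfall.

CI = x̄ ± t*(s/√n) = 60 ± 2.75(8/√31) = (56.05, 63.95)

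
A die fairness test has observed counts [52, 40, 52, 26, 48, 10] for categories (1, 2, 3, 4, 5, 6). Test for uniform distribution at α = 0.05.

Expected = 38 each. χ² = Σ(O-E)²/E = 37.474. df = 5, critical value = 11.07. Reject H₀.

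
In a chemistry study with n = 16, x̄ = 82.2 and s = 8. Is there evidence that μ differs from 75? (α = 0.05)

t = (x̄ - μ₀)/(s/√n) = (82.2 - 75)/(8/√16) = 3.6. df = 15, critical t = ±2.131. Reject H₀.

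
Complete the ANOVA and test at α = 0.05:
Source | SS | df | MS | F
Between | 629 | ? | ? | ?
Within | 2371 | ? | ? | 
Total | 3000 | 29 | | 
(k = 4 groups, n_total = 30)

df_between = 3, df_within = 26. MS_between = 209.67, MS_within = 91.19. F = 2.299, F_crit ≈ 2.975. Fail to reject H₀.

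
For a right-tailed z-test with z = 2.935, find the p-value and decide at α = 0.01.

p = P(Z > 2.935) = 1 - Φ(2.935) ≈ 0.0017. Since p < 0.01, reject H₀ (significant) at α = 0.01.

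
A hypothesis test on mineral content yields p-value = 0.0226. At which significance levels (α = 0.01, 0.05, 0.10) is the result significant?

p = 0.0226. Significant at: α = 0.05, 0.1.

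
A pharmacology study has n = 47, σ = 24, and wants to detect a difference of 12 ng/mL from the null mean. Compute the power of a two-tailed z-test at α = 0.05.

SE = σ/√n = 24/√47 = 3.501. Non-centrality λ = d/SE = 12/3.501 = 3.428. Power ≈ Φ(λ - z_{α/2}) = Φ(3.428 - 1.96) = Φ(1.468) = 0.929.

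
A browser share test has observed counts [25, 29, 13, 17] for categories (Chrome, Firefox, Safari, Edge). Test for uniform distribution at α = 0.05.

Expected = 21 each. χ² = Σ(O-E)²/E = 7.619. df = 3, critical value = 7.815. Fail to reject H₀.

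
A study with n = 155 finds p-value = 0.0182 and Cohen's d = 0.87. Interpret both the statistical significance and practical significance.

Statistically significant (p = 0.0182 < 0.05). Cohen's d = 0.87 indicates a large effect size. Both statistical and practical significance should be considered.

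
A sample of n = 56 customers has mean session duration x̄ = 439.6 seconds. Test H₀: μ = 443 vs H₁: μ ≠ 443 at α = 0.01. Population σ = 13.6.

z = (x̄ - μ₀)/(σ/√n) = (439.6 - 443)/(13.6/√56) = -1.871. Critical value: ±2.576. Since |-1.871| ≤ 2.576, Fail to reject H₀.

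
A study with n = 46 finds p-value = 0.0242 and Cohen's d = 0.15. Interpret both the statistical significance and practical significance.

Statistically significant (p = 0.0242 < 0.05). Cohen's d = 0.15 indicates a very small effect size. Both statistical and practical significance should be considered.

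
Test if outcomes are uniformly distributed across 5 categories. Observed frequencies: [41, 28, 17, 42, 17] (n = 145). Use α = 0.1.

Expected = 29 each. χ² = Σ(O-E)²/E = 20.759. df = 4, critical value = 7.779. Reject H₀.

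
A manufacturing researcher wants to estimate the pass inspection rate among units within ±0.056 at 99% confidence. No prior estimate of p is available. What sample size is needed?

Conservative approach: use p = 0.5 (maximizes p(1-p) = 0.25). n = z²(0.25)/E² = 2.576²×0.25/0.056² = 529.0 → n = 529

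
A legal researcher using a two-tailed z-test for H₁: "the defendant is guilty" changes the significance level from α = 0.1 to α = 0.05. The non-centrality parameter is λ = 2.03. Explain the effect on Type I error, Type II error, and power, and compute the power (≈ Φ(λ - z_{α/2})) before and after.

Decreasing α from 0.1 to 0.05:
• Type I error rate decreases (α is the Type I rate by definition).
• Critical value moves from z_{α/2} = 1.645 to 1.96, so power = Φ(λ - z_{α/2}) goes from Φ(2.03 - 1.645) = 0.65 to Φ(2.03 - 1.96) = 0.528.
• Type II error rate β = 1 - power therefore increases (0.35 → 0.472).
Appropriate when false positives are costly — here, convicting an innocent person.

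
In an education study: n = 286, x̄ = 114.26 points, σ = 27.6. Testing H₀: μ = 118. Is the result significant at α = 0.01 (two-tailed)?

z = (114.26 - 118)/(27.6/√286) = -2.292. Since |z| ≤ 2.576, not significant at α = 0.01.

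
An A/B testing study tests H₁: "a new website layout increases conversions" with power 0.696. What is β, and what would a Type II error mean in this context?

β = 1 - power = 1 - 0.696 = 0.304. A Type II error is failing to reject H₀ when H₀ is false (false negative) — here, failing to conclude that a new website layout increases conversions when in fact it is true. Consequence: discarding a layout that would have improved conversions — lost revenue.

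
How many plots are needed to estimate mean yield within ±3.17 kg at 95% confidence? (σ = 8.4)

n = (z*σ/E)² = (1.96×8.4/3.17)² = 27.0 → n = 27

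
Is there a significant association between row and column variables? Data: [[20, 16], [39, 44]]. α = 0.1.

χ² = 0.737. df = 1, critical = 2.706. Fail to reject H₀. No evidence of dependence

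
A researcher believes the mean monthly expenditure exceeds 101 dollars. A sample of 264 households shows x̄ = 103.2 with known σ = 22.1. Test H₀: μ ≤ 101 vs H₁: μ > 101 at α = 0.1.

z = 1.617. Critical value: 1.28. Reject H₀.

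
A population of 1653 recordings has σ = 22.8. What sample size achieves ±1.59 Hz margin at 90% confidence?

Without FPC: n₀ = (1.645×22.8/1.59)² = 556.426. With FPC: n = n₀N/(n₀+N-1) = 416.5 → n = 417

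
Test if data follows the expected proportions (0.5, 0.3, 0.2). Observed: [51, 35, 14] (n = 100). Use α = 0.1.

Expected: [50.0, 30.0, 20.0]. χ² = 2.653. df = 2, critical = 4.605. Fail to reject H₀.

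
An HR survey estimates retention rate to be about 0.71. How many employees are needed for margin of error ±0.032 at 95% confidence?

n = z²p(1-p)/E² = 1.96²×0.71×0.29/0.032² = 772.4 → n = 773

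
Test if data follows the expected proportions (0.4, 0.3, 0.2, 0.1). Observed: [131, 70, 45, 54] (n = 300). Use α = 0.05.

Expected: [120.0, 90.0, 60.0, 30.0]. χ² = 28.403. df = 3, critical = 7.815. Reject H₀.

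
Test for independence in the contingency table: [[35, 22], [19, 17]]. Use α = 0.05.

χ² = 0.674. df = 1, critical = 3.841. Fail to reject H₀. No evidence of dependence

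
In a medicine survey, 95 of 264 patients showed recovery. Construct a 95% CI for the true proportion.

p̂ = 0.36. CI = p̂ ± z*√(p̂(1-p̂)/n) = (0.302, 0.418)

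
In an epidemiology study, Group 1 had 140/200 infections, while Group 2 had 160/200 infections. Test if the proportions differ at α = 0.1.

p̂₁ = 0.7, p̂₂ = 0.8, pooled p̂ = 0.75. z = -2.309. Critical: ±1.645. Reject H₀.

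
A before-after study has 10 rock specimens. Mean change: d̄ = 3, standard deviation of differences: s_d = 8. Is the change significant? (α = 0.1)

t = d̄/(s_d/√n) = 3/(8/√10) = 1.186. df = 9, critical t = ±1.833. Fail to reject H₀.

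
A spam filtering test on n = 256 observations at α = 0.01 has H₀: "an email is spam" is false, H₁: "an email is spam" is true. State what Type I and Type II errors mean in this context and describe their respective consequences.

Type I (false positive): concluding that an email is spam when it is not — a legitimate email is sent to the spam folder and the user misses it. Type II (false negative): failing to conclude that an email is spam when it is — a spam email lands in the inbox. Which is costlier depends on domain priorities and is a judgement call rather than a statistical fact.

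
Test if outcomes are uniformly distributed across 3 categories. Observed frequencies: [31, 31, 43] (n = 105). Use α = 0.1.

Expected = 35 each. χ² = Σ(O-E)²/E = 2.743. df = 2, critical value = 4.605. Fail to reject H₀.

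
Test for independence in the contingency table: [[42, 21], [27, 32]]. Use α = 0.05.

χ² = 5.419. df = 1, critical = 3.841. Reject H₀. Variables are dependent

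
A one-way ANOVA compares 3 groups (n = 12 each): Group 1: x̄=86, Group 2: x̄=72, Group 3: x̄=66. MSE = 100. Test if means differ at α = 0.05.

Grand mean = 74.67. SS_between = 2528.0, MS_between = 1264.0. F = 12.64, F_crit ≈ 3.285. Reject H₀.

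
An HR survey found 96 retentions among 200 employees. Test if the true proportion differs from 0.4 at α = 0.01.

p̂ = 0.48, p₀ = 0.4. z = (p̂ - p₀)/√(p₀(1-p₀)/n) = 2.309. Critical: ±2.576. Fail to reject H₀.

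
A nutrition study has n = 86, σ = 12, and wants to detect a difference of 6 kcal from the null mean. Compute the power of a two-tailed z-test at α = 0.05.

SE = σ/√n = 12/√86 = 1.294. Non-centrality λ = d/SE = 6/1.294 = 4.637. Power ≈ Φ(λ - z_{α/2}) = Φ(4.637 - 1.96) = Φ(2.677) = 0.996.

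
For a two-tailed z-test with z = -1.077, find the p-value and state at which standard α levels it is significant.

p = 2·P(Z > |-1.077|) = 2·(1 - Φ(1.077)) ≈ 0.2815. Not significant at any standard level.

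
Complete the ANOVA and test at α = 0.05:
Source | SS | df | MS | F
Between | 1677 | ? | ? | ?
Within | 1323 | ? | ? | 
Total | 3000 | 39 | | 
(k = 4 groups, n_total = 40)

df_between = 3, df_within = 36. MS_between = 559.0, MS_within = 36.75. F = 15.211, F_crit ≈ 2.866. Reject H₀.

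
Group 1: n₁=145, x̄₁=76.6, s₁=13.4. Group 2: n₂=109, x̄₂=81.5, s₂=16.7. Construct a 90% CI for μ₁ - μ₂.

Difference = -4.9. SE = √(13.4²/145 + 16.7²/109) = 1.949. CI = (-8.11, -1.69)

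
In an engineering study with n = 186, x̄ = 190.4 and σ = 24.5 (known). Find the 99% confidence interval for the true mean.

CI = x̄ ± z*(σ/√n) = 190.4 ± 2.576(24.5/√186) = 190.4 ± 4.63 = (185.77, 195.03)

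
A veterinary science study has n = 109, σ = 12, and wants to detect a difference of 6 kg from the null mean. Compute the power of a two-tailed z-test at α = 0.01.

SE = σ/√n = 12/√109 = 1.149. Non-centrality λ = d/SE = 6/1.149 = 5.22. Power ≈ Φ(λ - z_{α/2}) = Φ(5.22 - 2.576) = Φ(2.644) = 0.996.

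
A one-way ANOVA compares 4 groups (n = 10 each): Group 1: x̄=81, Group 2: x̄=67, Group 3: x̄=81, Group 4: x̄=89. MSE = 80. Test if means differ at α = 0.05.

Grand mean = 79.5. SS_between = 2510.0, MS_between = 836.67. F = 10.458, F_crit ≈ 2.866. Reject H₀.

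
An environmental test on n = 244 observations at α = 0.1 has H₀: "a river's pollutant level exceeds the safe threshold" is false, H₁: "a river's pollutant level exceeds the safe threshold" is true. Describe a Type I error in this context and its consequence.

Type I error: rejecting H₀ when it is true — concluding that a river's pollutant level exceeds the safe threshold when in fact it is not. Consequence: shutting down a compliant factory unnecessarily.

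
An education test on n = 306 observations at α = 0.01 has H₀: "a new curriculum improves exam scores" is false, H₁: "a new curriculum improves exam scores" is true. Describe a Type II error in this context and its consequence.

Type II error: failing to reject H₀ when it is false — concluding that a new curriculum improves exam scores is not supported when in fact it is. Consequence: keeping the old curriculum when the new one would have helped students.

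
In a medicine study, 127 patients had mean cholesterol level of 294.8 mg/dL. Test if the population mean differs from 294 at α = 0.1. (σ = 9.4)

z = (x̄ - μ₀)/(σ/√n) = (294.8 - 294)/(9.4/√127) = 0.959. Critical value: ±1.645. Since |0.959| ≤ 1.645, Fail to reject H₀.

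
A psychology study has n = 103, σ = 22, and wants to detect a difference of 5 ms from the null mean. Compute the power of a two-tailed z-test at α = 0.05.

SE = σ/√n = 22/√103 = 2.168. Non-centrality λ = d/SE = 5/2.168 = 2.307. Power ≈ Φ(λ - z_{α/2}) = Φ(2.307 - 1.96) = Φ(0.347) = 0.636.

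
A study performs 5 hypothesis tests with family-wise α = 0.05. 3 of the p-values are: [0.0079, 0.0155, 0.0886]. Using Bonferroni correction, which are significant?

Bonferroni α = 0.05/5 = 0.01. Significant p-values: [0.0079]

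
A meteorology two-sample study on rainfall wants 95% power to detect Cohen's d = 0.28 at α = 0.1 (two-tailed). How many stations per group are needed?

z_{α/2} = 1.645, z_β = Φ⁻¹(0.95) = 1.645. For small effect (d = 0.28): n per group = 2(z_{α/2} + z_β)²/d² = 2(1.645 + 1.645)²/0.28² = 276.1 → 277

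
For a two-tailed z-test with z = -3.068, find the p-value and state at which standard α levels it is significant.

p = 2·P(Z > |-3.068|) = 2·(1 - Φ(3.068)) ≈ 0.0022. Significant at α = 0.1; Significant at α = 0.05; Significant at α = 0.01.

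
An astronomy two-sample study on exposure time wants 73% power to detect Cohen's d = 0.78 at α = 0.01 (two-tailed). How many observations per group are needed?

z_{α/2} = 2.576, z_β = Φ⁻¹(0.73) = 0.613. For medium effect (d = 0.78): n per group = 2(z_{α/2} + z_β)²/d² = 2(2.576 + 0.613)²/0.78² = 33.4 → 34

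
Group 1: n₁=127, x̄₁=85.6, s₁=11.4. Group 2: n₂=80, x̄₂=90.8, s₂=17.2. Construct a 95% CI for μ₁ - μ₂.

Difference = -5.2. SE = √(11.4²/127 + 17.2²/80) = 2.173. CI = (-9.46, -0.94)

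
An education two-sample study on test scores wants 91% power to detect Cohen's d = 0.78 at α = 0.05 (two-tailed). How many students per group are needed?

z_{α/2} = 1.96, z_β = Φ⁻¹(0.91) = 1.341. For medium effect (d = 0.78): n per group = 2(z_{α/2} + z_β)²/d² = 2(1.96 + 1.341)²/0.78² = 35.8 → 36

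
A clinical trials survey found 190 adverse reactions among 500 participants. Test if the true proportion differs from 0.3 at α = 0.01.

p̂ = 0.38, p₀ = 0.3. z = (p̂ - p₀)/√(p₀(1-p₀)/n) = 3.904. Critical: ±2.576. Reject H₀.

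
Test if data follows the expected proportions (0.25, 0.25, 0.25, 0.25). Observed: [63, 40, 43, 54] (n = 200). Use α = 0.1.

Expected: [50.0, 50.0, 50.0, 50.0]. χ² = 6.68. df = 3, critical = 6.251. Reject H₀.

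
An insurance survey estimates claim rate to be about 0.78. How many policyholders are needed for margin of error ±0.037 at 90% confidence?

n = z²p(1-p)/E² = 1.645²×0.78×0.22/0.037² = 339.2 → n = 340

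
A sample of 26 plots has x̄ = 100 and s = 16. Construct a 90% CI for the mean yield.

CI = x̄ ± t*(s/√n) = 100 ± 1.708(16/√26) = (94.64, 105.36)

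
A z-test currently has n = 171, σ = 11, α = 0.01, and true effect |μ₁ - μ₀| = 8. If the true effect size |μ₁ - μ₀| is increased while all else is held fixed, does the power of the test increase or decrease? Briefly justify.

Power increases: a larger true effect increases the non-centrality λ = |μ₁ - μ₀|/(σ/√n).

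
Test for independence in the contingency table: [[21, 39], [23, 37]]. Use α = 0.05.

χ² = 0.144. df = 1, critical = 3.841. Fail to reject H₀. No evidence of dependence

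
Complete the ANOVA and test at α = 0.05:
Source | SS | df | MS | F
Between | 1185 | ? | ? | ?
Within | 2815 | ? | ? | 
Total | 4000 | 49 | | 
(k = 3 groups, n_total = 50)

df_between = 2, df_within = 47. MS_between = 592.5, MS_within = 59.89. F = 9.893, F_crit ≈ 3.195. Reject H₀.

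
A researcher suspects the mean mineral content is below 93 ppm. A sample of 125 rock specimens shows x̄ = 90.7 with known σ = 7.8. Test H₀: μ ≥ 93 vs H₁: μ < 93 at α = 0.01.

z = -3.297. Critical value: -2.33. Reject H₀.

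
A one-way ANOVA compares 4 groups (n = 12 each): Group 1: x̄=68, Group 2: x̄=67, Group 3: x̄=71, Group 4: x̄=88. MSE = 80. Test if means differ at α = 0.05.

Grand mean = 73.5. SS_between = 3468.0, MS_between = 1156.0. F = 14.45, F_crit ≈ 2.816. Reject H₀.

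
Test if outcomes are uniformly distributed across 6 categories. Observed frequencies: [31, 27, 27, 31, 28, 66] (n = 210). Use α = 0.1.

Expected = 35 each. χ² = Σ(O-E)²/E = 33.429. df = 5, critical value = 9.236. Reject H₀.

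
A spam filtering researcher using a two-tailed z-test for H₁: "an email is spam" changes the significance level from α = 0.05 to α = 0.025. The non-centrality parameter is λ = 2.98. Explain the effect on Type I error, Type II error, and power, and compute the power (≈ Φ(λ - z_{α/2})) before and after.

Decreasing α from 0.05 to 0.025:
• Type I error rate decreases (α is the Type I rate by definition).
• Critical value moves from z_{α/2} = 1.96 to 2.241, so power = Φ(λ - z_{α/2}) goes from Φ(2.98 - 1.96) = 0.846 to Φ(2.98 - 2.241) = 0.77.
• Type II error rate β = 1 - power therefore increases (0.154 → 0.23).
Appropriate when false positives are costly — here, a legitimate email is sent to the spam folder and the user misses it.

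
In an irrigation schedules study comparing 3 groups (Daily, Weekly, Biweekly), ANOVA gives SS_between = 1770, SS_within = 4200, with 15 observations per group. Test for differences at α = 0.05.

df_between = 2, df_within = 42. F = MS_between/MS_within = 885.0/100.0 = 8.85. F_crit ≈ 3.22. Reject H₀. At least one mean differs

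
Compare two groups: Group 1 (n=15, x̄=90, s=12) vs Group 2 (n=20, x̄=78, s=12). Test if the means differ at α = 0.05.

Pooled sp = 12.0. t = 2.928, df = 33. Critical t = ±2.035. Reject H₀.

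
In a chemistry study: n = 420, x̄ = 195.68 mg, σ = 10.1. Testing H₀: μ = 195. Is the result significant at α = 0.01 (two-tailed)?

z = (195.68 - 195)/(10.1/√420) = 1.38. Since |z| ≤ 2.576, not significant at α = 0.01.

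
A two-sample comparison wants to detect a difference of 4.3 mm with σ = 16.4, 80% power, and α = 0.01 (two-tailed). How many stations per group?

n per group = 2(z_α/2 + z_β)²σ²/d² = 2×(2.576 + 0.84)²×16.4²/4.3² = 339.5 → n = 340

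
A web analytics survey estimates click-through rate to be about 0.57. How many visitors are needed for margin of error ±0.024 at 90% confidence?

n = z²p(1-p)/E² = 1.645²×0.57×0.43/0.024² = 1151.5 → n = 1152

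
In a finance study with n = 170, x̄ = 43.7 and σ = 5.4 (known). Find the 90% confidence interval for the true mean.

CI = x̄ ± z*(σ/√n) = 43.7 ± 1.645(5.4/√170) = 43.7 ± 0.68 = (43.02, 44.38)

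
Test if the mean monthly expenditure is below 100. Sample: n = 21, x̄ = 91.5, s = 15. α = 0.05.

t = (91.5 - 100)/(15/√21) = -2.597, df = 20. Critical t = -1.725. Reject H₀.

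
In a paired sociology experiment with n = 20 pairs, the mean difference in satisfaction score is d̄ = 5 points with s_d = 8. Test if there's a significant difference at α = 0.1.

t = d̄/(s_d/√n) = 5/(8/√20) = 2.795. df = 19, critical t = ±1.729. Reject H₀.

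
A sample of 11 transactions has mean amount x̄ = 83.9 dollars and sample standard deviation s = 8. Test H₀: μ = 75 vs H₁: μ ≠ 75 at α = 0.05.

t = (x̄ - μ₀)/(s/√n) = (83.9 - 75)/(8/√11) = 3.69. df = 10, critical t = ±2.228. Reject H₀.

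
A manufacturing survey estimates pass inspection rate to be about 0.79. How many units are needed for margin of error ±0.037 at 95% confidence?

n = z²p(1-p)/E² = 1.96²×0.79×0.21/0.037² = 465.5 → n = 466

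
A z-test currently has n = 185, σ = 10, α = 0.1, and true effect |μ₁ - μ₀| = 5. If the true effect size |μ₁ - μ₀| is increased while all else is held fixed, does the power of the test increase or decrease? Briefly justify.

Power increases: a larger true effect increases the non-centrality λ = |μ₁ - μ₀|/(σ/√n).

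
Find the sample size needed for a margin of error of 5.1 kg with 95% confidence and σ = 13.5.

n = (z*σ/E)² = (1.96×13.5/5.1)² = 26.9 → n = 27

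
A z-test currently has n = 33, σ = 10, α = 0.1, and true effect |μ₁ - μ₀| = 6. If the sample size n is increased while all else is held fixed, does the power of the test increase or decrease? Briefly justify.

Power increases: a larger n shrinks the standard error σ/√n, moving the sampling distribution under H₁ further from the critical value.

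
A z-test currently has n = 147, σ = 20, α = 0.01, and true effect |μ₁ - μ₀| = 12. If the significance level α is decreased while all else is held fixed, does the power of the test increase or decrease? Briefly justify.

Power decreases: a smaller α raises the critical value, so less of the H₁ sampling distribution falls in the rejection region.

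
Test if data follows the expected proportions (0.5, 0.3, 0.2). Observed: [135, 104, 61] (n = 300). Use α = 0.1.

Expected: [150.0, 90.0, 60.0]. χ² = 3.694. df = 2, critical = 4.605. Fail to reject H₀.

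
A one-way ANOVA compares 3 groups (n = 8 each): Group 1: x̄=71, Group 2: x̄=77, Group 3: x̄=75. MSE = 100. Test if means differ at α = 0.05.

Grand mean = 74.33. SS_between = 149.33, MS_between = 74.67. F = 0.747, F_crit ≈ 3.467. Fail to reject H₀.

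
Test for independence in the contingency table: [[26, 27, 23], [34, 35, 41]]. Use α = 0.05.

χ² = 0.979. df = 2, critical = 5.991. Fail to reject H₀. No evidence of dependence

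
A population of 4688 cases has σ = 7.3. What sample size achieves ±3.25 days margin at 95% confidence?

Without FPC: n₀ = (1.96×7.3/3.25)² = 19.382. With FPC: n = n₀N/(n₀+N-1) = 19.3 → n = 20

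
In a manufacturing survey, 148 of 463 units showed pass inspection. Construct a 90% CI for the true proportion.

p̂ = 0.32. CI = p̂ ± z*√(p̂(1-p̂)/n) = (0.284, 0.355)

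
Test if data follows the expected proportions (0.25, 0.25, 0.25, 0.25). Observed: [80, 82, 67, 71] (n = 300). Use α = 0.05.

Expected: [75.0, 75.0, 75.0, 75.0]. χ² = 2.053. df = 3, critical = 7.815. Fail to reject H₀.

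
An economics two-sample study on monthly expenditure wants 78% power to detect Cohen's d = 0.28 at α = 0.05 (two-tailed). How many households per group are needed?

z_{α/2} = 1.96, z_β = Φ⁻¹(0.78) = 0.772. For small effect (d = 0.28): n per group = 2(z_{α/2} + z_β)²/d² = 2(1.96 + 0.772)²/0.28² = 190.4 → 191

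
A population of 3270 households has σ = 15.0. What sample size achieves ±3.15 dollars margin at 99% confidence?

Without FPC: n₀ = (2.576×15.0/3.15)² = 150.471. With FPC: n = n₀N/(n₀+N-1) = 143.9 → n = 144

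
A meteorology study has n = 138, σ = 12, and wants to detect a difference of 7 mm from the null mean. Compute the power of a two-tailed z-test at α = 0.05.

SE = σ/√n = 12/√138 = 1.022. Non-centrality λ = d/SE = 7/1.022 = 6.853. Power ≈ Φ(λ - z_{α/2}) = Φ(6.853 - 1.96) = Φ(4.893) = 1.0.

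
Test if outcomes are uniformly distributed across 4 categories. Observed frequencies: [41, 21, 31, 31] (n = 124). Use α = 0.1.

Expected = 31 each. χ² = Σ(O-E)²/E = 6.452. df = 3, critical value = 6.251. Reject H₀.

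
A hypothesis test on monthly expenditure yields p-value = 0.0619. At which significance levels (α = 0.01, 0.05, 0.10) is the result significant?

p = 0.0619. Significant at: α = 0.1.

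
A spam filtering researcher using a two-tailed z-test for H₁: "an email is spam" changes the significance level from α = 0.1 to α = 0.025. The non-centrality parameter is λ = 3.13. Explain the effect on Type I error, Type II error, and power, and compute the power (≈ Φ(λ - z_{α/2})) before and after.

Decreasing α from 0.1 to 0.025:
• Type I error rate decreases (α is the Type I rate by definition).
• Critical value moves from z_{α/2} = 1.645 to 2.241, so power = Φ(λ - z_{α/2}) goes from Φ(3.13 - 1.645) = 0.931 to Φ(3.13 - 2.241) = 0.813.
• Type II error rate β = 1 - power therefore increases (0.069 → 0.187).
Appropriate when false positives are costly — here, a legitimate email is sent to the spam folder and the user misses it.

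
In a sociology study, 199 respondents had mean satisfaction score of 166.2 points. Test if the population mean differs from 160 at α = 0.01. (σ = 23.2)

z = (x̄ - μ₀)/(σ/√n) = (166.2 - 160)/(23.2/√199) = 3.77. Critical value: ±2.576. Since |3.77| > 2.576, Reject H₀.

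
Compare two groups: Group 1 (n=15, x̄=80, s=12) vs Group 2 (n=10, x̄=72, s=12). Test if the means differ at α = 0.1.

Pooled sp = 12.0. t = 1.633, df = 23. Critical t = ±1.714. Fail to reject H₀.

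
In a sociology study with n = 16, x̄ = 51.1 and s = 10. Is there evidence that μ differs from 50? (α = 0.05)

t = (x̄ - μ₀)/(s/√n) = (51.1 - 50)/(10/√16) = 0.44. df = 15, critical t = ±2.131. Fail to reject H₀.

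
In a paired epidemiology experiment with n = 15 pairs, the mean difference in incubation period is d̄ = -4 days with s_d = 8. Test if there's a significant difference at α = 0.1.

t = d̄/(s_d/√n) = -4/(8/√15) = -1.936. df = 14, critical t = ±1.761. Reject H₀.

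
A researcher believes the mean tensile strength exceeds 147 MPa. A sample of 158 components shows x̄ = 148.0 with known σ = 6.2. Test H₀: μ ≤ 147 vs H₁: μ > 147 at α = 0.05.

z = 2.027. Critical value: 1.645. Reject H₀.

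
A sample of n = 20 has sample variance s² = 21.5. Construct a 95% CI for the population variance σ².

df = 19. χ²_{0.025} = 32.852, χ²_{0.975} = 8.907. CI for σ² = ((n-1)s²/χ²_{α/2}, (n-1)s²/χ²_{1-α/2}) = (19·21.5/32.852, 19·21.5/8.907) = (12.43, 45.86)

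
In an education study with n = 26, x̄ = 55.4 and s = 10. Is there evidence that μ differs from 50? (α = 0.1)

t = (x̄ - μ₀)/(s/√n) = (55.4 - 50)/(10/√26) = 2.753. df = 25, critical t = ±1.708. Reject H₀.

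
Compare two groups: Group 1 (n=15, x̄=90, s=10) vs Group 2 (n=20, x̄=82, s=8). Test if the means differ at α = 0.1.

Pooled sp = 8.9. t = 2.631, df = 33. Critical t = ±1.692. Reject H₀.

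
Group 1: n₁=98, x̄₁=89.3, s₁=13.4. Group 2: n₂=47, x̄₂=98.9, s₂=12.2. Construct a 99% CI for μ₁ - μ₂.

Difference = -9.6. SE = √(13.4²/98 + 12.2²/47) = 2.236. CI = (-15.36, -3.84)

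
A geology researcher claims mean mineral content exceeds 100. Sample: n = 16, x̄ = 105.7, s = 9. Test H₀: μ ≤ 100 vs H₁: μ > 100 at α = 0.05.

t = (105.7 - 100)/(9/√16) = 2.533, df = 15. Critical t = 1.753. Reject H₀.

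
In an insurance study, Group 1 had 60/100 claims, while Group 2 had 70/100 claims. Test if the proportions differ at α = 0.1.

p̂₁ = 0.6, p̂₂ = 0.7, pooled p̂ = 0.65. z = -1.482. Critical: ±1.645. Fail to reject H₀.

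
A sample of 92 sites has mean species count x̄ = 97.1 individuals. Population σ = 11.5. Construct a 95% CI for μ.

CI = x̄ ± z*(σ/√n) = 97.1 ± 1.96(11.5/√92) = 97.1 ± 2.35 = (94.75, 99.45)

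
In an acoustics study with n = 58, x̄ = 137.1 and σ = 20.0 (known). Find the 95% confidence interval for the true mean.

CI = x̄ ± z*(σ/√n) = 137.1 ± 1.96(20.0/√58) = 137.1 ± 5.15 = (131.95, 142.25)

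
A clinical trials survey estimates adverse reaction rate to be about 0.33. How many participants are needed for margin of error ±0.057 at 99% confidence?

n = z²p(1-p)/E² = 2.576²×0.33×0.67/0.057² = 451.6 → n = 452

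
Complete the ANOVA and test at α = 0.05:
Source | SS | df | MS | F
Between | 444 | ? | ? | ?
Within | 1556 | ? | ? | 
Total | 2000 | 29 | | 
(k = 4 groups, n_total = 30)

df_between = 3, df_within = 26. MS_between = 148.0, MS_within = 59.85. F = 2.473, F_crit ≈ 2.975. Fail to reject H₀.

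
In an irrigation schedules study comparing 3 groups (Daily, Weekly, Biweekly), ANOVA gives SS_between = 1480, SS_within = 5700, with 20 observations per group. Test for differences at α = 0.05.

df_between = 2, df_within = 57. F = MS_between/MS_within = 740.0/100.0 = 7.4. F_crit ≈ 3.159. Reject H₀. At least one mean differs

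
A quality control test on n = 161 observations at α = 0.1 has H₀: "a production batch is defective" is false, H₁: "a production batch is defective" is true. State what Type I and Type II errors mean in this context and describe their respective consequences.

Type I (false positive): concluding that a production batch is defective when it is not — scrapping a good batch — wasted material and cost for no reason. Type II (false negative): failing to conclude that a production batch is defective when it is — shipping a defective batch — faulty products reach customers. Which is costlier depends on domain priorities and is a judgement call rather than a statistical fact.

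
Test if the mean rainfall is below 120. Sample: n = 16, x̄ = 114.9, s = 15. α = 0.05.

t = (114.9 - 120)/(15/√16) = -1.36, df = 15. Critical t = -1.753. Fail to reject H₀.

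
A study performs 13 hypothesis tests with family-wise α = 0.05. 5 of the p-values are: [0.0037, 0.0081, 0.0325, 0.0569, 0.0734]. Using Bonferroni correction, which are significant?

Bonferroni α = 0.05/13 = 0.00385. Significant p-values: [0.0037]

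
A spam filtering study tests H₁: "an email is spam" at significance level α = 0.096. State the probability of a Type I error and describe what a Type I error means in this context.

P(Type I error) = α = 0.096. A Type I error is rejecting H₀ when H₀ is actually true (false positive) — here, concluding that an email is spam when in fact this is not the case. Consequence: a legitimate email is sent to the spam folder and the user misses it.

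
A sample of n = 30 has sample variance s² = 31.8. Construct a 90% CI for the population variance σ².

df = 29. χ²_{0.05} = 42.557, χ²_{0.95} = 17.708. CI for σ² = ((n-1)s²/χ²_{α/2}, (n-1)s²/χ²_{1-α/2}) = (29·31.8/42.557, 29·31.8/17.708) = (21.67, 52.08)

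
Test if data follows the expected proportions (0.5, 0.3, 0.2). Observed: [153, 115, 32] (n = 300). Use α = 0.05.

Expected: [150.0, 90.0, 60.0]. χ² = 20.071. df = 2, critical = 5.991. Reject H₀.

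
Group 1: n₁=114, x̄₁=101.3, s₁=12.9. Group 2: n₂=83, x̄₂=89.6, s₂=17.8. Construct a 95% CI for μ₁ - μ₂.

Difference = 11.7. SE = √(12.9²/114 + 17.8²/83) = 2.297. CI = (7.2, 16.2)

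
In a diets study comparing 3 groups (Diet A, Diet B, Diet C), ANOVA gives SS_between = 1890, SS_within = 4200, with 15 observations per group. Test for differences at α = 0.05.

df_between = 2, df_within = 42. F = MS_between/MS_within = 945.0/100.0 = 9.45. F_crit ≈ 3.22. Reject H₀. At least one mean differs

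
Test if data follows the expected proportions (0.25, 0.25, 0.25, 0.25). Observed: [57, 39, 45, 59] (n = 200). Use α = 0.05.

Expected: [50.0, 50.0, 50.0, 50.0]. χ² = 5.52. df = 3, critical = 7.815. Fail to reject H₀.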